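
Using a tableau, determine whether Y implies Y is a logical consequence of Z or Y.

Initial set: {(Z or Y); not (Y implies Y)}.
not (Y implies Y): α-rule — add Y, not Y.
× closes — contains both Y and not Y.
All 1 branch closes.
Every branch closed, so the premises entail the conclusion.

Yes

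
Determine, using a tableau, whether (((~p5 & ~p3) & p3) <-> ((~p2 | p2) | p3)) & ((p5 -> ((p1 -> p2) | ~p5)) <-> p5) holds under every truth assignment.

Not valid

Assume the negation and expand:
Initial set: {~((((~p5 & ~p3) & p3) <-> ((~p2 | p2) | p3)) & ((p5 -> ((p1 -> p2) | ~p5)) <-> p5))}.
~((((~p5 & ~p3) & p3) <-> ((~p2 | p2) | p3)) & ((p5 -> ((p1 -> p2) | ~p5)) <-> p5)): β-rule — branch into ~(((~p5 & ~p3) & p3) <-> ((~p2 | p2) | p3))  //  ~((p5 -> ((p1 -> p2) | ~p5)) <-> p5).
  branch 1 (add ~(((~p5 & ~p3) & p3) <-> ((~p2 | p2) | p3))):
    ~(((~p5 & ~p3) & p3) <-> ((~p2 | p2) | p3)): β-rule — branch into ((~p5 & ~p3) & p3), ~((~p2 | p2) | p3)  //  ~((~p5 & ~p3) & p3), ((~p2 | p2) | p3).
      branch 1.1 (add ((~p5 & ~p3) & p3), ~((~p2 | p2) | p3)):
        ((~p5 & ~p3) & p3): α-rule — add (~p5 & ~p3), p3.
        ~((~p2 | p2) | p3): α-rule — add ~(~p2 | p2), ~p3.
        × closes — contains both p3 and ~p3.
      branch 1.2 (add ~((~p5 & ~p3) & p3), ((~p2 | p2) | p3)):
        ~((~p5 & ~p3) & p3): β-rule — branch into ~(~p5 & ~p3)  //  ~p3.
          branch 1.2.1 (add ~(~p5 & ~p3)):
            ((~p2 | p2) | p3): β-rule — branch into (~p2 | p2)  //  p3.
              branch 1.2.1.1 (add (~p2 | p2)):
                ~(~p5 & ~p3): β-rule — branch into ~~p5  //  ~~p3.
                  branch 1.2.1.1.1 (add ~~p5):
                    (~p2 | p2): β-rule — branch into ~p2  //  p2.
                      branch 1.2.1.1.1.1 (add ~p2):
                        ○ open, literals {p2=0, p5=1}.
                      branch 1.2.1.1.1.2 (add p2):
                        ○ open, literals {p2=1, p5=1}.
                  branch 1.2.1.1.2 (add ~~p3):
                    (~p2 | p2): β-rule — branch into ~p2  //  p2.
                      branch 1.2.1.1.2.1 (add ~p2):
                        ○ open, literals {p2=0, p3=1}.
                      branch 1.2.1.1.2.2 (add p2):
                        ○ open, literals {p2=1, p3=1}.
              branch 1.2.1.2 (add p3):
                ~(~p5 & ~p3): β-rule — branch into ~~p5  //  ~~p3.
                  branch 1.2.1.2.1 (add ~~p5):
                    ○ open, literals {p3=1, p5=1}.
                  branch 1.2.1.2.2 (add ~~p3):
                    ○ open, literals {p3=1}.
          branch 1.2.2 (add ~p3):
            ((~p2 | p2) | p3): β-rule — branch into (~p2 | p2)  //  p3.
              branch 1.2.2.1 (add (~p2 | p2)):
                (~p2 | p2): β-rule — branch into ~p2  //  p2.
                  branch 1.2.2.1.1 (add ~p2):
                    ○ open, literals {p2=0, p3=0}.
                  branch 1.2.2.1.2 (add p2):
                    ○ open, literals {p2=1, p3=0}.
              branch 1.2.2.2 (add p3):
                × closes — contains both p3 and ~p3.
  branch 2 (add ~((p5 -> ((p1 -> p2) | ~p5)) <-> p5)):
    ~((p5 -> ((p1 -> p2) | ~p5)) <-> p5): β-rule — branch into (p5 -> ((p1 -> p2) | ~p5)), ~p5  //  ~(p5 -> ((p1 -> p2) | ~p5)), p5.
      branch 2.1 (add (p5 -> ((p1 -> p2) | ~p5)), ~p5):
        (p5 -> ((p1 -> p2) | ~p5)): β-rule — branch into ~p5  //  ((p1 -> p2) | ~p5).
          branch 2.1.1 (add ~p5):
            ○ open, literals {p5=0}.
          branch 2.1.2 (add ((p1 -> p2) | ~p5)):
            ((p1 -> p2) | ~p5): β-rule — branch into (p1 -> p2)  //  ~p5.
              branch 2.1.2.1 (add (p1 -> p2)):
                (p1 -> p2): β-rule — branch into ~p1  //  p2.
                  branch 2.1.2.1.1 (add ~p1):
                    ○ open, literals {p1=0, p5=0}.
                  branch 2.1.2.1.2 (add p2):
                    ○ open, literals {p2=1, p5=0}.
              branch 2.1.2.2 (add ~p5):
                ○ open, literals {p5=0}.
      branch 2.2 (add ~(p5 -> ((p1 -> p2) | ~p5)), p5):
        ~(p5 -> ((p1 -> p2) | ~p5)): α-rule — add p5, ~((p1 -> p2) | ~p5).
        ~((p1 -> p2) | ~p5): α-rule — add ~(p1 -> p2), ~~p5.
        ~(p1 -> p2): α-rule — add p1, ~p2.
        ○ open, literals {p1=1, p2=0, p5=1}.
2 branches closed, 13 open.
An open branch gives a countermodel: p2=0, p5=1 (unmentioned atoms arbitrary); under it the original formula is false.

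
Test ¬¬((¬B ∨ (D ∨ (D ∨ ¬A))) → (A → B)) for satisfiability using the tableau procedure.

Satisfiable

Initial set: {T ¬¬((¬B ∨ (D ∨ (D ∨ ¬A))) → (A → B))}.
T ¬¬((¬B ∨ (D ∨ (D ∨ ¬A))) → (A → B)): drop double negation, giving T ((¬B ∨ (D ∨ (D ∨ ¬A))) → (A → B)).
T ((¬B ∨ (D ∨ (D ∨ ¬A))) → (A → B)): β-rule — branch into F (¬B ∨ (D ∨ (D ∨ ¬A)))  //  T (A → B).
  branch 1 (add F (¬B ∨ (D ∨ (D ∨ ¬A)))):
    F (¬B ∨ (D ∨ (D ∨ ¬A))): α-rule — add F ¬B, F (D ∨ (D ∨ ¬A)).
    F (D ∨ (D ∨ ¬A)): α-rule — add F D, F (D ∨ ¬A).
    F (D ∨ ¬A): α-rule — add F D, F ¬A.
    ○ open, literals {A=true, B=true, D=false}.
  branch 2 (add T (A → B)):
    T (A → B): β-rule — branch into F A  //  T B.
      branch 2.1 (add F A):
        ○ open, literals {A=false}.
      branch 2.2 (add T B):
        ○ open, literals {B=true}.
0 branches closed, 3 open.
An open branch gives a satisfying assignment: A=true, B=true, D=false.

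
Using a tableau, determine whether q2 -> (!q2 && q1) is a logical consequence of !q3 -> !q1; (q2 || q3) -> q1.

Initial set: {T (!q3 -> !q1); T ((q2 || q3) -> q1); F (q2 -> (!q2 && q1))}.
F (q2 -> (!q2 && q1)): α-rule — add T q2, F (!q2 && q1).
T (!q3 -> !q1): β-rule — branch into F !q3  //  T !q1.
  branch 1 (add F !q3):
    T ((q2 || q3) -> q1): β-rule — branch into F (q2 || q3)  //  T q1.
      branch 1.1 (add F (q2 || q3)):
        F (q2 || q3): α-rule — add F q2, F q3.
        × closes — contains both q2 and !q2.
      branch 1.2 (add T q1):
        F (!q2 && q1): β-rule — branch into F !q2  //  F q1.
          branch 1.2.1 (add F !q2):
            ○ open, literals {q1=T, q2=T, q3=T}.
          branch 1.2.2 (add F q1):
            × closes — contains both q1 and !q1.
  branch 2 (add T !q1):
    T ((q2 || q3) -> q1): β-rule — branch into F (q2 || q3)  //  T q1.
      branch 2.1 (add F (q2 || q3)):
        F (q2 || q3): α-rule — add F q2, F q3.
        × closes — contains both q2 and !q2.
      branch 2.2 (add T q1):
        × closes — contains both q1 and !q1.
4 branches closed, 1 open.
An open branch gives a countermodel: q1=T, q2=T, q3=T (unmentioned atoms arbitrary); the premises hold there but the conclusion fails.

No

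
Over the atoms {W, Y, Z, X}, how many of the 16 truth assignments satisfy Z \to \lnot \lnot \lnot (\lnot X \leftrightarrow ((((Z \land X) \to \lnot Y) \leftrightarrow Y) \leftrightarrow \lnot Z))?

Initial set: {(Z \to \lnot \lnot \lnot (\lnot X \leftrightarrow ((((Z \land X) \to \lnot Y) \leftrightarrow Y) \leftrightarrow \lnot Z)))}.
(Z \to \lnot \lnot \lnot (\lnot X \leftrightarrow ((((Z \land X) \to \lnot Y) \leftrightarrow Y) \leftrightarrow \lnot Z))): β-rule — branch into \lnot Z  //  \lnot \lnot \lnot (\lnot X \leftrightarrow ((((Z \land X) \to \lnot Y) \leftrightarrow Y) \leftrightarrow \lnot Z)).
  branch 1 (add \lnot Z):
    ○ open, literals {Z=false}.
  branch 2 (add \lnot \lnot \lnot (\lnot X \leftrightarrow ((((Z \land X) \to \lnot Y) \leftrightarrow Y) \leftrightarrow \lnot Z))):
    \lnot \lnot \lnot (\lnot X \leftrightarrow ((((Z \land X) \to \lnot Y) \leftrightarrow Y) \leftrightarrow \lnot Z)): drop double negation, giving \lnot (\lnot X \leftrightarrow ((((Z \land X) \to \lnot Y) \leftrightarrow Y) \leftrightarrow \lnot Z)).
    \lnot (\lnot X \leftrightarrow ((((Z \land X) \to \lnot Y) \leftrightarrow Y) \leftrightarrow \lnot Z)): β-rule — branch into \lnot X, \lnot ((((Z \land X) \to \lnot Y) \leftrightarrow Y) \leftrightarrow \lnot Z)  //  \lnot \lnot X, ((((Z \land X) \to \lnot Y) \leftrightarrow Y) \leftrightarrow \lnot Z).
      branch 2.1 (add \lnot X, \lnot ((((Z \land X) \to \lnot Y) \leftrightarrow Y) \leftrightarrow \lnot Z)):
        \lnot ((((Z \land X) \to \lnot Y) \leftrightarrow Y) \leftrightarrow \lnot Z): β-rule — branch into (((Z \land X) \to \lnot Y) \leftrightarrow Y), \lnot \lnot Z  //  \lnot (((Z \land X) \to \lnot Y) \leftrightarrow Y), \lnot Z.
          branch 2.1.1 (add (((Z \land X) \to \lnot Y) \leftrightarrow Y), \lnot \lnot Z):
            (((Z \land X) \to \lnot Y) \leftrightarrow Y): β-rule — branch into ((Z \land X) \to \lnot Y), Y  //  \lnot ((Z \land X) \to \lnot Y), \lnot Y.
              branch 2.1.1.1 (add ((Z \land X) \to \lnot Y), Y):
                ((Z \land X) \to \lnot Y): β-rule — branch into \lnot (Z \land X)  //  \lnot Y.
                  branch 2.1.1.1.1 (add \lnot (Z \land X)):
                    \lnot (Z \land X): β-rule — branch into \lnot Z  //  \lnot X.
                      branch 2.1.1.1.1.1 (add \lnot Z):
                        × closes — contains both Z and \lnot Z.
                      branch 2.1.1.1.1.2 (add \lnot X):
                        ○ open, literals {X=false, Y=true, Z=true}.
                  branch 2.1.1.1.2 (add \lnot Y):
                    × closes — contains both Y and \lnot Y.
              branch 2.1.1.2 (add \lnot ((Z \land X) \to \lnot Y), \lnot Y):
                \lnot ((Z \land X) \to \lnot Y): α-rule — add (Z \land X), \lnot \lnot Y.
                × closes — contains both Y and \lnot Y.
          branch 2.1.2 (add \lnot (((Z \land X) \to \lnot Y) \leftrightarrow Y), \lnot Z):
            \lnot (((Z \land X) \to \lnot Y) \leftrightarrow Y): β-rule — branch into ((Z \land X) \to \lnot Y), \lnot Y  //  \lnot ((Z \land X) \to \lnot Y), Y.
              branch 2.1.2.1 (add ((Z \land X) \to \lnot Y), \lnot Y):
                ((Z \land X) \to \lnot Y): β-rule — branch into \lnot (Z \land X)  //  \lnot Y.
                  branch 2.1.2.1.1 (add \lnot (Z \land X)):
                    \lnot (Z \land X): β-rule — branch into \lnot Z  //  \lnot X.
                      branch 2.1.2.1.1.1 (add \lnot Z):
                        ○ open, literals {X=false, Y=false, Z=false}.
                      branch 2.1.2.1.1.2 (add \lnot X):
                        ○ open, literals {X=false, Y=false, Z=false}.
                  branch 2.1.2.1.2 (add \lnot Y):
                    ○ open, literals {X=false, Y=false, Z=false}.
              branch 2.1.2.2 (add \lnot ((Z \land X) \to \lnot Y), Y):
                \lnot ((Z \land X) \to \lnot Y): α-rule — add (Z \land X), \lnot \lnot Y.
                (Z \land X): α-rule — add Z, X.
                × closes — contains both Z and \lnot Z.
      branch 2.2 (add \lnot \lnot X, ((((Z \land X) \to \lnot Y) \leftrightarrow Y) \leftrightarrow \lnot Z)):
        ((((Z \land X) \to \lnot Y) \leftrightarrow Y) \leftrightarrow \lnot Z): β-rule — branch into (((Z \land X) \to \lnot Y) \leftrightarrow Y), \lnot Z  //  \lnot (((Z \land X) \to \lnot Y) \leftrightarrow Y), \lnot \lnot Z.
          branch 2.2.1 (add (((Z \land X) \to \lnot Y) \leftrightarrow Y), \lnot Z):
            (((Z \land X) \to \lnot Y) \leftrightarrow Y): β-rule — branch into ((Z \land X) \to \lnot Y), Y  //  \lnot ((Z \land X) \to \lnot Y), \lnot Y.
              branch 2.2.1.1 (add ((Z \land X) \to \lnot Y), Y):
                ((Z \land X) \to \lnot Y): β-rule — branch into \lnot (Z \land X)  //  \lnot Y.
                  branch 2.2.1.1.1 (add \lnot (Z \land X)):
                    \lnot (Z \land X): β-rule — branch into \lnot Z  //  \lnot X.
                      branch 2.2.1.1.1.1 (add \lnot Z):
                        ○ open, literals {X=true, Y=true, Z=false}.
                      branch 2.2.1.1.1.2 (add \lnot X):
                        × closes — contains both X and \lnot X.
                  branch 2.2.1.1.2 (add \lnot Y):
                    × closes — contains both Y and \lnot Y.
              branch 2.2.1.2 (add \lnot ((Z \land X) \to \lnot Y), \lnot Y):
                \lnot ((Z \land X) \to \lnot Y): α-rule — add (Z \land X), \lnot \lnot Y.
                × closes — contains both Y and \lnot Y.
          branch 2.2.2 (add \lnot (((Z \land X) \to \lnot Y) \leftrightarrow Y), \lnot \lnot Z):
            \lnot (((Z \land X) \to \lnot Y) \leftrightarrow Y): β-rule — branch into ((Z \land X) \to \lnot Y), \lnot Y  //  \lnot ((Z \land X) \to \lnot Y), Y.
              branch 2.2.2.1 (add ((Z \land X) \to \lnot Y), \lnot Y):
                ((Z \land X) \to \lnot Y): β-rule — branch into \lnot (Z \land X)  //  \lnot Y.
                  branch 2.2.2.1.1 (add \lnot (Z \land X)):
                    \lnot (Z \land X): β-rule — branch into \lnot Z  //  \lnot X.
                      branch 2.2.2.1.1.1 (add \lnot Z):
                        × closes — contains both Z and \lnot Z.
                      branch 2.2.2.1.1.2 (add \lnot X):
                        × closes — contains both X and \lnot X.
                  branch 2.2.2.1.2 (add \lnot Y):
                    ○ open, literals {X=true, Y=false, Z=true}.
              branch 2.2.2.2 (add \lnot ((Z \land X) \to \lnot Y), Y):
                \lnot ((Z \land X) \to \lnot Y): α-rule — add (Z \land X), \lnot \lnot Y.
                (Z \land X): α-rule — add Z, X.
                ○ open, literals {X=true, Y=true, Z=true}.
9 branches closed, 8 open.
Each open branch fixes some atoms; the unmentioned ones are free. Counting distinct full assignments: branch {Z=false} (W, Y, X) contributes 8 new; branch {X=false, Y=true, Z=true} (W) contributes 2 new; branch {X=false, Y=false, Z=false} (W) contributes 0 new; branch {X=false, Y=false, Z=false} (W) contributes 0 new; branch {X=false, Y=false, Z=false} (W) contributes 0 new; branch {X=true, Y=true, Z=false} (W) contributes 0 new; branch {X=true, Y=false, Z=true} (W) contributes 2 new; branch {X=true, Y=true, Z=true} (W) contributes 2 new. Total: 14.

14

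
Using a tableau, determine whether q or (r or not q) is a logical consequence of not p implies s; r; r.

Yes

Initial set: {T (not p implies s); T r; T r; F (q or (r or not q))}.
F (q or (r or not q)): α-rule — add F q, F (r or not q).
F (r or not q): α-rule — add F r, F not q.
× closes — contains both r and not r.
All 1 branch closes.
Every branch closed, so the premises entail the conclusion.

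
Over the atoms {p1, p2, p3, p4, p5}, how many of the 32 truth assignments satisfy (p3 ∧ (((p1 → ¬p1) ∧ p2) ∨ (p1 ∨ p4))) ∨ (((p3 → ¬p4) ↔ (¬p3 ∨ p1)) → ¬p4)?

Initial set: {((p3 ∧ (((p1 → ¬p1) ∧ p2) ∨ (p1 ∨ p4))) ∨ (((p3 → ¬p4) ↔ (¬p3 ∨ p1)) → ¬p4))}.
((p3 ∧ (((p1 → ¬p1) ∧ p2) ∨ (p1 ∨ p4))) ∨ (((p3 → ¬p4) ↔ (¬p3 ∨ p1)) → ¬p4)): β-rule — branch into (p3 ∧ (((p1 → ¬p1) ∧ p2) ∨ (p1 ∨ p4)))  //  (((p3 → ¬p4) ↔ (¬p3 ∨ p1)) → ¬p4).
  branch 1 (add (p3 ∧ (((p1 → ¬p1) ∧ p2) ∨ (p1 ∨ p4)))):
    (p3 ∧ (((p1 → ¬p1) ∧ p2) ∨ (p1 ∨ p4))): α-rule — add p3, (((p1 → ¬p1) ∧ p2) ∨ (p1 ∨ p4)).
    (((p1 → ¬p1) ∧ p2) ∨ (p1 ∨ p4)): β-rule — branch into ((p1 → ¬p1) ∧ p2)  //  (p1 ∨ p4).
      branch 1.1 (add ((p1 → ¬p1) ∧ p2)):
        ((p1 → ¬p1) ∧ p2): α-rule — add (p1 → ¬p1), p2.
        (p1 → ¬p1): β-rule — branch into ¬p1  //  ¬p1.
          branch 1.1.1 (add ¬p1):
            ○ open, literals {p1=F, p2=T, p3=T}.
          branch 1.1.2 (add ¬p1):
            ○ open, literals {p1=F, p2=T, p3=T}.
      branch 1.2 (add (p1 ∨ p4)):
        (p1 ∨ p4): β-rule — branch into p1  //  p4.
          branch 1.2.1 (add p1):
            ○ open, literals {p1=T, p3=T}.
          branch 1.2.2 (add p4):
            ○ open, literals {p3=T, p4=T}.
  branch 2 (add (((p3 → ¬p4) ↔ (¬p3 ∨ p1)) → ¬p4)):
    (((p3 → ¬p4) ↔ (¬p3 ∨ p1)) → ¬p4): β-rule — branch into ¬((p3 → ¬p4) ↔ (¬p3 ∨ p1))  //  ¬p4.
      branch 2.1 (add ¬((p3 → ¬p4) ↔ (¬p3 ∨ p1))):
        ¬((p3 → ¬p4) ↔ (¬p3 ∨ p1)): β-rule — branch into (p3 → ¬p4), ¬(¬p3 ∨ p1)  //  ¬(p3 → ¬p4), (¬p3 ∨ p1).
          branch 2.1.1 (add (p3 → ¬p4), ¬(¬p3 ∨ p1)):
            ¬(¬p3 ∨ p1): α-rule — add ¬¬p3, ¬p1.
            (p3 → ¬p4): β-rule — branch into ¬p3  //  ¬p4.
              branch 2.1.1.1 (add ¬p3):
                × closes — contains both p3 and ¬p3.
              branch 2.1.1.2 (add ¬p4):
                ○ open, literals {p1=F, p3=T, p4=F}.
          branch 2.1.2 (add ¬(p3 → ¬p4), (¬p3 ∨ p1)):
            ¬(p3 → ¬p4): α-rule — add p3, ¬¬p4.
            (¬p3 ∨ p1): β-rule — branch into ¬p3  //  p1.
              branch 2.1.2.1 (add ¬p3):
                × closes — contains both p3 and ¬p3.
              branch 2.1.2.2 (add p1):
                ○ open, literals {p1=T, p3=T, p4=T}.
      branch 2.2 (add ¬p4):
        ○ open, literals {p4=F}.
2 branches closed, 7 open.
Each open branch fixes some atoms; the unmentioned ones are free. Counting distinct full assignments: branch {p1=F, p2=T, p3=T} (p4, p5) contributes 4 new; branch {p1=F, p2=T, p3=T} (p4, p5) contributes 0 new; branch {p1=T, p3=T} (p2, p4, p5) contributes 8 new; branch {p3=T, p4=T} (p1, p2, p5) contributes 2 new; branch {p1=F, p3=T, p4=F} (p2, p5) contributes 2 new; branch {p1=T, p3=T, p4=T} (p2, p5) contributes 0 new; branch {p4=F} (p1, p2, p3, p5) contributes 8 new. Total: 24.

24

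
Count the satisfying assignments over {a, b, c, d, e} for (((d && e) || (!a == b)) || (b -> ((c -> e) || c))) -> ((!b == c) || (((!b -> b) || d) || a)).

Initial set: {((((d && e) || (!a == b)) || (b -> ((c -> e) || c))) -> ((!b == c) || (((!b -> b) || d) || a)))}.
((((d && e) || (!a == b)) || (b -> ((c -> e) || c))) -> ((!b == c) || (((!b -> b) || d) || a))): β-rule — branch into !(((d && e) || (!a == b)) || (b -> ((c -> e) || c)))  //  ((!b == c) || (((!b -> b) || d) || a)).
  branch 1 (add !(((d && e) || (!a == b)) || (b -> ((c -> e) || c)))):
    !(((d && e) || (!a == b)) || (b -> ((c -> e) || c))): α-rule — add !((d && e) || (!a == b)), !(b -> ((c -> e) || c)).
    !((d && e) || (!a == b)): α-rule — add !(d && e), !(!a == b).
    !(b -> ((c -> e) || c)): α-rule — add b, !((c -> e) || c).
    !((c -> e) || c): α-rule — add !(c -> e), !c.
    !(c -> e): α-rule — add c, !e.
    × closes — contains both c and !c.
  branch 2 (add ((!b == c) || (((!b -> b) || d) || a))):
    ((!b == c) || (((!b -> b) || d) || a)): β-rule — branch into (!b == c)  //  (((!b -> b) || d) || a).
      branch 2.1 (add (!b == c)):
        (!b == c): β-rule — branch into !b, c  //  !!b, !c.
          branch 2.1.1 (add !b, c):
            ○ open, literals {b=0, c=1}.
          branch 2.1.2 (add !!b, !c):
            ○ open, literals {b=1, c=0}.
      branch 2.2 (add (((!b -> b) || d) || a)):
        (((!b -> b) || d) || a): β-rule — branch into ((!b -> b) || d)  //  a.
          branch 2.2.1 (add ((!b -> b) || d)):
            ((!b -> b) || d): β-rule — branch into (!b -> b)  //  d.
              branch 2.2.1.1 (add (!b -> b)):
                (!b -> b): β-rule — branch into !!b  //  b.
                  branch 2.2.1.1.1 (add !!b):
                    ○ open, literals {b=1}.
                  branch 2.2.1.1.2 (add b):
                    ○ open, literals {b=1}.
              branch 2.2.1.2 (add d):
                ○ open, literals {d=1}.
          branch 2.2.2 (add a):
            ○ open, literals {a=1}.
1 branch closed, 6 open.
Each open branch fixes some atoms; the unmentioned ones are free. Counting distinct full assignments: branch {b=0, c=1} (a, d, e) contributes 8 new; branch {b=1, c=0} (a, d, e) contributes 8 new; branch {b=1} (a, c, d, e) contributes 8 new; branch {b=1} (a, c, d, e) contributes 0 new; branch {d=1} (a, b, c, e) contributes 4 new; branch {a=1} (b, c, d, e) contributes 2 new. Total: 30.

30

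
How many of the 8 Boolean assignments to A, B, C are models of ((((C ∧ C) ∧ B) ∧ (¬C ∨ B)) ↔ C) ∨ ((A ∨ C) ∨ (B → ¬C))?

8

Initial set: {(((((C ∧ C) ∧ B) ∧ (¬C ∨ B)) ↔ C) ∨ ((A ∨ C) ∨ (B → ¬C)))}.
(((((C ∧ C) ∧ B) ∧ (¬C ∨ B)) ↔ C) ∨ ((A ∨ C) ∨ (B → ¬C))): β-rule — branch into ((((C ∧ C) ∧ B) ∧ (¬C ∨ B)) ↔ C)  //  ((A ∨ C) ∨ (B → ¬C)).
  branch 1 (add ((((C ∧ C) ∧ B) ∧ (¬C ∨ B)) ↔ C)):
    ((((C ∧ C) ∧ B) ∧ (¬C ∨ B)) ↔ C): β-rule — branch into (((C ∧ C) ∧ B) ∧ (¬C ∨ B)), C  //  ¬(((C ∧ C) ∧ B) ∧ (¬C ∨ B)), ¬C.
      branch 1.1 (add (((C ∧ C) ∧ B) ∧ (¬C ∨ B)), C):
        (((C ∧ C) ∧ B) ∧ (¬C ∨ B)): α-rule — add ((C ∧ C) ∧ B), (¬C ∨ B).
        ((C ∧ C) ∧ B): α-rule — add (C ∧ C), B.
        (C ∧ C): α-rule — add C, C.
        (¬C ∨ B): β-rule — branch into ¬C  //  B.
          branch 1.1.1 (add ¬C):
            × closes — contains both C and ¬C.
          branch 1.1.2 (add B):
            ○ open, literals {B=1, C=1}.
      branch 1.2 (add ¬(((C ∧ C) ∧ B) ∧ (¬C ∨ B)), ¬C):
        ¬(((C ∧ C) ∧ B) ∧ (¬C ∨ B)): β-rule — branch into ¬((C ∧ C) ∧ B)  //  ¬(¬C ∨ B).
          branch 1.2.1 (add ¬((C ∧ C) ∧ B)):
            ¬((C ∧ C) ∧ B): β-rule — branch into ¬(C ∧ C)  //  ¬B.
              branch 1.2.1.1 (add ¬(C ∧ C)):
                ¬(C ∧ C): β-rule — branch into ¬C  //  ¬C.
                  branch 1.2.1.1.1 (add ¬C):
                    ○ open, literals {C=0}.
                  branch 1.2.1.1.2 (add ¬C):
                    ○ open, literals {C=0}.
              branch 1.2.1.2 (add ¬B):
                ○ open, literals {B=0, C=0}.
          branch 1.2.2 (add ¬(¬C ∨ B)):
            ¬(¬C ∨ B): α-rule — add ¬¬C, ¬B.
            × closes — contains both C and ¬C.
  branch 2 (add ((A ∨ C) ∨ (B → ¬C))):
    ((A ∨ C) ∨ (B → ¬C)): β-rule — branch into (A ∨ C)  //  (B → ¬C).
      branch 2.1 (add (A ∨ C)):
        (A ∨ C): β-rule — branch into A  //  C.
          branch 2.1.1 (add A):
            ○ open, literals {A=1}.
          branch 2.1.2 (add C):
            ○ open, literals {C=1}.
      branch 2.2 (add (B → ¬C)):
        (B → ¬C): β-rule — branch into ¬B  //  ¬C.
          branch 2.2.1 (add ¬B):
            ○ open, literals {B=0}.
          branch 2.2.2 (add ¬C):
            ○ open, literals {C=0}.
2 branches closed, 8 open.
Each open branch fixes some atoms; the unmentioned ones are free. Counting distinct full assignments: branch {B=1, C=1} (A) contributes 2 new; branch {C=0} (A, B) contributes 4 new; branch {C=0} (A, B) contributes 0 new; branch {B=0, C=0} (A) contributes 0 new; branch {A=1} (B, C) contributes 1 new; branch {C=1} (A, B) contributes 1 new; branch {B=0} (A, C) contributes 0 new; branch {C=0} (A, B) contributes 0 new. Total: 8.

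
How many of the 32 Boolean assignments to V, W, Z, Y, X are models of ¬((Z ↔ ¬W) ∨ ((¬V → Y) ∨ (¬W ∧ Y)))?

Initial set: {T ¬((Z ↔ ¬W) ∨ ((¬V → Y) ∨ (¬W ∧ Y)))}.
T ¬((Z ↔ ¬W) ∨ ((¬V → Y) ∨ (¬W ∧ Y))): α-rule — add F (Z ↔ ¬W), F ((¬V → Y) ∨ (¬W ∧ Y)).
F ((¬V → Y) ∨ (¬W ∧ Y)): α-rule — add F (¬V → Y), F (¬W ∧ Y).
F (¬V → Y): α-rule — add T ¬V, F Y.
F (Z ↔ ¬W): β-rule — branch into T Z, F ¬W  //  F Z, T ¬W.
  branch 1 (add T Z, F ¬W):
    F (¬W ∧ Y): β-rule — branch into F ¬W  //  F Y.
      branch 1.1 (add F ¬W):
        ○ open, literals {V=0, W=1, Y=0, Z=1}.
      branch 1.2 (add F Y):
        ○ open, literals {V=0, W=1, Y=0, Z=1}.
  branch 2 (add F Z, T ¬W):
    F (¬W ∧ Y): β-rule — branch into F ¬W  //  F Y.
      branch 2.1 (add F ¬W):
        × closes — contains both W and ¬W.
      branch 2.2 (add F Y):
        ○ open, literals {V=0, W=0, Y=0, Z=0}.
1 branch closed, 3 open.
Each open branch fixes some atoms; the unmentioned ones are free. Counting distinct full assignments: branch {V=0, W=1, Y=0, Z=1} (X) contributes 2 new; branch {V=0, W=1, Y=0, Z=1} (X) contributes 0 new; branch {V=0, W=0, Y=0, Z=0} (X) contributes 2 new. Total: 4.

4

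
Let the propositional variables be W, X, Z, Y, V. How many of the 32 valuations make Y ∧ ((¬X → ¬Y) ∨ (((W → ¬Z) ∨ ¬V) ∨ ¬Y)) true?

15

Initial set: {(Y ∧ ((¬X → ¬Y) ∨ (((W → ¬Z) ∨ ¬V) ∨ ¬Y)))}.
(Y ∧ ((¬X → ¬Y) ∨ (((W → ¬Z) ∨ ¬V) ∨ ¬Y))): α-rule — add Y, ((¬X → ¬Y) ∨ (((W → ¬Z) ∨ ¬V) ∨ ¬Y)).
((¬X → ¬Y) ∨ (((W → ¬Z) ∨ ¬V) ∨ ¬Y)): β-rule — branch into (¬X → ¬Y)  //  (((W → ¬Z) ∨ ¬V) ∨ ¬Y).
  branch 1 (add (¬X → ¬Y)):
    (¬X → ¬Y): β-rule — branch into ¬¬X  //  ¬Y.
      branch 1.1 (add ¬¬X):
        ○ open, literals {X=T, Y=T}.
      branch 1.2 (add ¬Y):
        × closes — contains both Y and ¬Y.
  branch 2 (add (((W → ¬Z) ∨ ¬V) ∨ ¬Y)):
    (((W → ¬Z) ∨ ¬V) ∨ ¬Y): β-rule — branch into ((W → ¬Z) ∨ ¬V)  //  ¬Y.
      branch 2.1 (add ((W → ¬Z) ∨ ¬V)):
        ((W → ¬Z) ∨ ¬V): β-rule — branch into (W → ¬Z)  //  ¬V.
          branch 2.1.1 (add (W → ¬Z)):
            (W → ¬Z): β-rule — branch into ¬W  //  ¬Z.
              branch 2.1.1.1 (add ¬W):
                ○ open, literals {W=F, Y=T}.
              branch 2.1.1.2 (add ¬Z):
                ○ open, literals {Y=T, Z=F}.
          branch 2.1.2 (add ¬V):
            ○ open, literals {V=F, Y=T}.
      branch 2.2 (add ¬Y):
        × closes — contains both Y and ¬Y.
2 branches closed, 4 open.
Each open branch fixes some atoms; the unmentioned ones are free. Counting distinct full assignments: branch {X=T, Y=T} (W, Z, V) contributes 8 new; branch {W=F, Y=T} (X, Z, V) contributes 4 new; branch {Y=T, Z=F} (W, X, V) contributes 2 new; branch {V=F, Y=T} (W, X, Z) contributes 1 new. Total: 15.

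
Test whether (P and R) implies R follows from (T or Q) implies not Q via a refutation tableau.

Initial set: {((T or Q) implies not Q); not ((P and R) implies R)}.
not ((P and R) implies R): α-rule — add (P and R), not R.
(P and R): α-rule — add P, R.
× closes — contains both R and not R.
All 1 branch closes.
Every branch closed, so the premises entail the conclusion.

Yes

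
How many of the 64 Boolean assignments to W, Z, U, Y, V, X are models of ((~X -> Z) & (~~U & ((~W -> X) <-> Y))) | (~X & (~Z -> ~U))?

32

Initial set: {T (((~X -> Z) & (~~U & ((~W -> X) <-> Y))) | (~X & (~Z -> ~U)))}.
T (((~X -> Z) & (~~U & ((~W -> X) <-> Y))) | (~X & (~Z -> ~U))): β-rule — branch into T ((~X -> Z) & (~~U & ((~W -> X) <-> Y)))  //  T (~X & (~Z -> ~U)).
  branch 1 (add T ((~X -> Z) & (~~U & ((~W -> X) <-> Y)))):
    T ((~X -> Z) & (~~U & ((~W -> X) <-> Y))): α-rule — add T (~X -> Z), T (~~U & ((~W -> X) <-> Y)).
    T (~~U & ((~W -> X) <-> Y)): α-rule — add T ~~U, T ((~W -> X) <-> Y).
    T ~~U: drop double negation, giving T U.
    T (~X -> Z): β-rule — branch into F ~X  //  T Z.
      branch 1.1 (add F ~X):
        T ((~W -> X) <-> Y): β-rule — branch into T (~W -> X), T Y  //  F (~W -> X), F Y.
          branch 1.1.1 (add T (~W -> X), T Y):
            T (~W -> X): β-rule — branch into F ~W  //  T X.
              branch 1.1.1.1 (add F ~W):
                ○ open, literals {U=1, W=1, X=1, Y=1}.
              branch 1.1.1.2 (add T X):
                ○ open, literals {U=1, X=1, Y=1}.
          branch 1.1.2 (add F (~W -> X), F Y):
            F (~W -> X): α-rule — add T ~W, F X.
            × closes — contains both X and ~X.
      branch 1.2 (add T Z):
        T ((~W -> X) <-> Y): β-rule — branch into T (~W -> X), T Y  //  F (~W -> X), F Y.
          branch 1.2.1 (add T (~W -> X), T Y):
            T (~W -> X): β-rule — branch into F ~W  //  T X.
              branch 1.2.1.1 (add F ~W):
                ○ open, literals {U=1, W=1, Y=1, Z=1}.
              branch 1.2.1.2 (add T X):
                ○ open, literals {U=1, X=1, Y=1, Z=1}.
          branch 1.2.2 (add F (~W -> X), F Y):
            F (~W -> X): α-rule — add T ~W, F X.
            ○ open, literals {U=1, W=0, X=0, Y=0, Z=1}.
  branch 2 (add T (~X & (~Z -> ~U))):
    T (~X & (~Z -> ~U)): α-rule — add T ~X, T (~Z -> ~U).
    T (~Z -> ~U): β-rule — branch into F ~Z  //  T ~U.
      branch 2.1 (add F ~Z):
        ○ open, literals {X=0, Z=1}.
      branch 2.2 (add T ~U):
        ○ open, literals {U=0, X=0}.
1 branch closed, 7 open.
Each open branch fixes some atoms; the unmentioned ones are free. Counting distinct full assignments: branch {U=1, W=1, X=1, Y=1} (Z, V) contributes 4 new; branch {U=1, X=1, Y=1} (W, Z, V) contributes 4 new; branch {U=1, W=1, Y=1, Z=1} (V, X) contributes 2 new; branch {U=1, X=1, Y=1, Z=1} (W, V) contributes 0 new; branch {U=1, W=0, X=0, Y=0, Z=1} (V) contributes 2 new; branch {X=0, Z=1} (W, U, Y, V) contributes 12 new; branch {U=0, X=0} (W, Z, Y, V) contributes 8 new. Total: 32.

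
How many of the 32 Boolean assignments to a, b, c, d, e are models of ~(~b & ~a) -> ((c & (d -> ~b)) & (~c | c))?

Initial set: {(~(~b & ~a) -> ((c & (d -> ~b)) & (~c | c)))}.
(~(~b & ~a) -> ((c & (d -> ~b)) & (~c | c))): β-rule — branch into ~~(~b & ~a)  //  ((c & (d -> ~b)) & (~c | c)).
  branch 1 (add ~~(~b & ~a)):
    ~~(~b & ~a): α-rule — add ~b, ~a.
    ○ open, literals {a=F, b=F}.
  branch 2 (add ((c & (d -> ~b)) & (~c | c))):
    ((c & (d -> ~b)) & (~c | c)): α-rule — add (c & (d -> ~b)), (~c | c).
    (c & (d -> ~b)): α-rule — add c, (d -> ~b).
    (~c | c): β-rule — branch into ~c  //  c.
      branch 2.1 (add ~c):
        × closes — contains both c and ~c.
      branch 2.2 (add c):
        (d -> ~b): β-rule — branch into ~d  //  ~b.
          branch 2.2.1 (add ~d):
            ○ open, literals {c=T, d=F}.
          branch 2.2.2 (add ~b):
            ○ open, literals {b=F, c=T}.
1 branch closed, 3 open.
Each open branch fixes some atoms; the unmentioned ones are free. Counting distinct full assignments: branch {a=F, b=F} (c, d, e) contributes 8 new; branch {c=T, d=F} (a, b, e) contributes 6 new; branch {b=F, c=T} (a, d, e) contributes 2 new. Total: 16.

16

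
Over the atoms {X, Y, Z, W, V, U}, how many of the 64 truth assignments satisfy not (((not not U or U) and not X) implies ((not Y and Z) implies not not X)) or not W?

34

Initial set: {(not (((not not U or U) and not X) implies ((not Y and Z) implies not not X)) or not W)}.
(not (((not not U or U) and not X) implies ((not Y and Z) implies not not X)) or not W): β-rule — branch into not (((not not U or U) and not X) implies ((not Y and Z) implies not not X))  //  not W.
  branch 1 (add not (((not not U or U) and not X) implies ((not Y and Z) implies not not X))):
    not (((not not U or U) and not X) implies ((not Y and Z) implies not not X)): α-rule — add ((not not U or U) and not X), not ((not Y and Z) implies not not X).
    ((not not U or U) and not X): α-rule — add (not not U or U), not X.
    not ((not Y and Z) implies not not X): α-rule — add (not Y and Z), not not not X.
    (not Y and Z): α-rule — add not Y, Z.
    not not not X: drop double negation, giving not X.
    (not not U or U): β-rule — branch into not not U  //  U.
      branch 1.1 (add not not U):
        not not U: drop double negation, giving U.
        ○ open, literals {U=1, X=0, Y=0, Z=1}.
      branch 1.2 (add U):
        ○ open, literals {U=1, X=0, Y=0, Z=1}.
  branch 2 (add not W):
    ○ open, literals {W=0}.
0 branches closed, 3 open.
Each open branch fixes some atoms; the unmentioned ones are free. Counting distinct full assignments: branch {U=1, X=0, Y=0, Z=1} (W, V) contributes 4 new; branch {U=1, X=0, Y=0, Z=1} (W, V) contributes 0 new; branch {W=0} (X, Y, Z, V, U) contributes 30 new. Total: 34.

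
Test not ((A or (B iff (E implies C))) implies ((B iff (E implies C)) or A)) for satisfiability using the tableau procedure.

Initial set: {T not ((A or (B iff (E implies C))) implies ((B iff (E implies C)) or A))}.
T not ((A or (B iff (E implies C))) implies ((B iff (E implies C)) or A)): α-rule — add T (A or (B iff (E implies C))), F ((B iff (E implies C)) or A).
F ((B iff (E implies C)) or A): α-rule — add F (B iff (E implies C)), F A.
T (A or (B iff (E implies C))): β-rule — branch into T A  //  T (B iff (E implies C)).
  branch 1 (add T A):
    × closes — contains both A and not A.
  branch 2 (add T (B iff (E implies C))):
    F (B iff (E implies C)): β-rule — branch into T B, F (E implies C)  //  F B, T (E implies C).
      branch 2.1 (add T B, F (E implies C)):
        F (E implies C): α-rule — add T E, F C.
        T (B iff (E implies C)): β-rule — branch into T B, T (E implies C)  //  F B, F (E implies C).
          branch 2.1.1 (add T B, T (E implies C)):
            T (E implies C): β-rule — branch into F E  //  T C.
              branch 2.1.1.1 (add F E):
                × closes — contains both E and not E.
              branch 2.1.1.2 (add T C):
                × closes — contains both C and not C.
          branch 2.1.2 (add F B, F (E implies C)):
            × closes — contains both B and not B.
      branch 2.2 (add F B, T (E implies C)):
        T (B iff (E implies C)): β-rule — branch into T B, T (E implies C)  //  F B, F (E implies C).
          branch 2.2.1 (add T B, T (E implies C)):
            × closes — contains both B and not B.
          branch 2.2.2 (add F B, F (E implies C)):
            F (E implies C): α-rule — add T E, F C.
            T (E implies C): β-rule — branch into F E  //  T C.
              branch 2.2.2.1 (add F E):
                × closes — contains both E and not E.
              branch 2.2.2.2 (add T C):
                × closes — contains both C and not C.
All 7 branches close.
Every branch closed; the formula is unsatisfiable.

Unsatisfiable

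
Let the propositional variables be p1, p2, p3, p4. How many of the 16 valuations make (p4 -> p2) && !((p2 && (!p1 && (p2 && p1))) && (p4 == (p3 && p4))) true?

Initial set: {((p4 -> p2) && !((p2 && (!p1 && (p2 && p1))) && (p4 == (p3 && p4))))}.
((p4 -> p2) && !((p2 && (!p1 && (p2 && p1))) && (p4 == (p3 && p4)))): α-rule — add (p4 -> p2), !((p2 && (!p1 && (p2 && p1))) && (p4 == (p3 && p4))).
(p4 -> p2): β-rule — branch into !p4  //  p2.
  branch 1 (add !p4):
    !((p2 && (!p1 && (p2 && p1))) && (p4 == (p3 && p4))): β-rule — branch into !(p2 && (!p1 && (p2 && p1)))  //  !(p4 == (p3 && p4)).
      branch 1.1 (add !(p2 && (!p1 && (p2 && p1)))):
        !(p2 && (!p1 && (p2 && p1))): β-rule — branch into !p2  //  !(!p1 && (p2 && p1)).
          branch 1.1.1 (add !p2):
            ○ open, literals {p2=0, p4=0}.
          branch 1.1.2 (add !(!p1 && (p2 && p1))):
            !(!p1 && (p2 && p1)): β-rule — branch into !!p1  //  !(p2 && p1).
              branch 1.1.2.1 (add !!p1):
                ○ open, literals {p1=1, p4=0}.
              branch 1.1.2.2 (add !(p2 && p1)):
                !(p2 && p1): β-rule — branch into !p2  //  !p1.
                  branch 1.1.2.2.1 (add !p2):
                    ○ open, literals {p2=0, p4=0}.
                  branch 1.1.2.2.2 (add !p1):
                    ○ open, literals {p1=0, p4=0}.
      branch 1.2 (add !(p4 == (p3 && p4))):
        !(p4 == (p3 && p4)): β-rule — branch into p4, !(p3 && p4)  //  !p4, (p3 && p4).
          branch 1.2.1 (add p4, !(p3 && p4)):
            × closes — contains both p4 and !p4.
          branch 1.2.2 (add !p4, (p3 && p4)):
            (p3 && p4): α-rule — add p3, p4.
            × closes — contains both p4 and !p4.
  branch 2 (add p2):
    !((p2 && (!p1 && (p2 && p1))) && (p4 == (p3 && p4))): β-rule — branch into !(p2 && (!p1 && (p2 && p1)))  //  !(p4 == (p3 && p4)).
      branch 2.1 (add !(p2 && (!p1 && (p2 && p1)))):
        !(p2 && (!p1 && (p2 && p1))): β-rule — branch into !p2  //  !(!p1 && (p2 && p1)).
          branch 2.1.1 (add !p2):
            × closes — contains both p2 and !p2.
          branch 2.1.2 (add !(!p1 && (p2 && p1))):
            !(!p1 && (p2 && p1)): β-rule — branch into !!p1  //  !(p2 && p1).
              branch 2.1.2.1 (add !!p1):
                ○ open, literals {p1=1, p2=1}.
              branch 2.1.2.2 (add !(p2 && p1)):
                !(p2 && p1): β-rule — branch into !p2  //  !p1.
                  branch 2.1.2.2.1 (add !p2):
                    × closes — contains both p2 and !p2.
                  branch 2.1.2.2.2 (add !p1):
                    ○ open, literals {p1=0, p2=1}.
      branch 2.2 (add !(p4 == (p3 && p4))):
        !(p4 == (p3 && p4)): β-rule — branch into p4, !(p3 && p4)  //  !p4, (p3 && p4).
          branch 2.2.1 (add p4, !(p3 && p4)):
            !(p3 && p4): β-rule — branch into !p3  //  !p4.
              branch 2.2.1.1 (add !p3):
                ○ open, literals {p2=1, p3=0, p4=1}.
              branch 2.2.1.2 (add !p4):
                × closes — contains both p4 and !p4.
          branch 2.2.2 (add !p4, (p3 && p4)):
            (p3 && p4): α-rule — add p3, p4.
            × closes — contains both p4 and !p4.
6 branches closed, 7 open.
Each open branch fixes some atoms; the unmentioned ones are free. Counting distinct full assignments: branch {p2=0, p4=0} (p1, p3) contributes 4 new; branch {p1=1, p4=0} (p2, p3) contributes 2 new; branch {p2=0, p4=0} (p1, p3) contributes 0 new; branch {p1=0, p4=0} (p2, p3) contributes 2 new; branch {p1=1, p2=1} (p3, p4) contributes 2 new; branch {p1=0, p2=1} (p3, p4) contributes 2 new; branch {p2=1, p3=0, p4=1} (p1) contributes 0 new. Total: 12.

12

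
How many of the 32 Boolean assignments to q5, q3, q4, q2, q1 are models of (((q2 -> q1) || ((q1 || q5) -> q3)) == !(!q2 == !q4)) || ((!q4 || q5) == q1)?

24

Initial set: {((((q2 -> q1) || ((q1 || q5) -> q3)) == !(!q2 == !q4)) || ((!q4 || q5) == q1))}.
((((q2 -> q1) || ((q1 || q5) -> q3)) == !(!q2 == !q4)) || ((!q4 || q5) == q1)): β-rule — branch into (((q2 -> q1) || ((q1 || q5) -> q3)) == !(!q2 == !q4))  //  ((!q4 || q5) == q1).
  branch 1 (add (((q2 -> q1) || ((q1 || q5) -> q3)) == !(!q2 == !q4))):
    (((q2 -> q1) || ((q1 || q5) -> q3)) == !(!q2 == !q4)): β-rule — branch into ((q2 -> q1) || ((q1 || q5) -> q3)), !(!q2 == !q4)  //  !((q2 -> q1) || ((q1 || q5) -> q3)), !!(!q2 == !q4).
      branch 1.1 (add ((q2 -> q1) || ((q1 || q5) -> q3)), !(!q2 == !q4)):
        ((q2 -> q1) || ((q1 || q5) -> q3)): β-rule — branch into (q2 -> q1)  //  ((q1 || q5) -> q3).
          branch 1.1.1 (add (q2 -> q1)):
            !(!q2 == !q4): β-rule — branch into !q2, !!q4  //  !!q2, !q4.
              branch 1.1.1.1 (add !q2, !!q4):
                (q2 -> q1): β-rule — branch into !q2  //  q1.
                  branch 1.1.1.1.1 (add !q2):
                    ○ open, literals {q2=false, q4=true}.
                  branch 1.1.1.1.2 (add q1):
                    ○ open, literals {q1=true, q2=false, q4=true}.
              branch 1.1.1.2 (add !!q2, !q4):
                (q2 -> q1): β-rule — branch into !q2  //  q1.
                  branch 1.1.1.2.1 (add !q2):
                    × closes — contains both q2 and !q2.
                  branch 1.1.1.2.2 (add q1):
                    ○ open, literals {q1=true, q2=true, q4=false}.
          branch 1.1.2 (add ((q1 || q5) -> q3)):
            !(!q2 == !q4): β-rule — branch into !q2, !!q4  //  !!q2, !q4.
              branch 1.1.2.1 (add !q2, !!q4):
                ((q1 || q5) -> q3): β-rule — branch into !(q1 || q5)  //  q3.
                  branch 1.1.2.1.1 (add !(q1 || q5)):
                    !(q1 || q5): α-rule — add !q1, !q5.
                    ○ open, literals {q1=false, q2=false, q4=true, q5=false}.
                  branch 1.1.2.1.2 (add q3):
                    ○ open, literals {q2=false, q3=true, q4=true}.
              branch 1.1.2.2 (add !!q2, !q4):
                ((q1 || q5) -> q3): β-rule — branch into !(q1 || q5)  //  q3.
                  branch 1.1.2.2.1 (add !(q1 || q5)):
                    !(q1 || q5): α-rule — add !q1, !q5.
                    ○ open, literals {q1=false, q2=true, q4=false, q5=false}.
                  branch 1.1.2.2.2 (add q3):
                    ○ open, literals {q2=true, q3=true, q4=false}.
      branch 1.2 (add !((q2 -> q1) || ((q1 || q5) -> q3)), !!(!q2 == !q4)):
        !((q2 -> q1) || ((q1 || q5) -> q3)): α-rule — add !(q2 -> q1), !((q1 || q5) -> q3).
        !(q2 -> q1): α-rule — add q2, !q1.
        !((q1 || q5) -> q3): α-rule — add (q1 || q5), !q3.
        !!(!q2 == !q4): β-rule — branch into !q2, !q4  //  !!q2, !!q4.
          branch 1.2.1 (add !q2, !q4):
            × closes — contains both q2 and !q2.
          branch 1.2.2 (add !!q2, !!q4):
            (q1 || q5): β-rule — branch into q1  //  q5.
              branch 1.2.2.1 (add q1):
                × closes — contains both q1 and !q1.
              branch 1.2.2.2 (add q5):
                ○ open, literals {q1=false, q2=true, q3=false, q4=true, q5=true}.
  branch 2 (add ((!q4 || q5) == q1)):
    ((!q4 || q5) == q1): β-rule — branch into (!q4 || q5), q1  //  !(!q4 || q5), !q1.
      branch 2.1 (add (!q4 || q5), q1):
        (!q4 || q5): β-rule — branch into !q4  //  q5.
          branch 2.1.1 (add !q4):
            ○ open, literals {q1=true, q4=false}.
          branch 2.1.2 (add q5):
            ○ open, literals {q1=true, q5=true}.
      branch 2.2 (add !(!q4 || q5), !q1):
        !(!q4 || q5): α-rule — add !!q4, !q5.
        ○ open, literals {q1=false, q4=true, q5=false}.
3 branches closed, 11 open.
Each open branch fixes some atoms; the unmentioned ones are free. Counting distinct full assignments: branch {q2=false, q4=true} (q5, q3, q1) contributes 8 new; branch {q1=true, q2=false, q4=true} (q5, q3) contributes 0 new; branch {q1=true, q2=true, q4=false} (q5, q3) contributes 4 new; branch {q1=false, q2=false, q4=true, q5=false} (q3) contributes 0 new; branch {q2=false, q3=true, q4=true} (q5, q1) contributes 0 new; branch {q1=false, q2=true, q4=false, q5=false} (q3) contributes 2 new; branch {q2=true, q3=true, q4=false} (q5, q1) contributes 1 new; branch {q1=false, q2=true, q3=false, q4=true, q5=true} (none free) contributes 1 new; branch {q1=true, q4=false} (q5, q3, q2) contributes 4 new; branch {q1=true, q5=true} (q3, q4, q2) contributes 2 new; branch {q1=false, q4=true, q5=false} (q3, q2) contributes 2 new. Total: 24.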